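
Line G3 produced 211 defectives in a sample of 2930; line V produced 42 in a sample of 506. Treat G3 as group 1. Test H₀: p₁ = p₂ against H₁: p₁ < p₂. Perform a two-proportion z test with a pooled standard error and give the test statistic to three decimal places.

p̂₁ = 211/2930 ≈ 0.07201, p̂₂ = 42/506 ≈ 0.08300.
Pooled p̂ = (211+42)/(2930+506) = 253/3436 = 0.07363.
SE = √(p̂(1−p̂)(1/n₁+1/n₂)) = √(0.07363·0.92637·0.00231758) = √(0.000158083) = 0.01257.
z = (0.07201 − 0.08300)/0.01257 = -0.01099/0.01257 = -0.874.
p-value = P(Z < -0.874) ≈ 0.1910.

z = -0.874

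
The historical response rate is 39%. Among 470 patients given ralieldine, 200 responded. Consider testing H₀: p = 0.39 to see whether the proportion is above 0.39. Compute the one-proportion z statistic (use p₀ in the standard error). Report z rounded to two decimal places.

p̂ = 200/470 = 0.4255.
Standard error under H₀: √(0.39×0.61/470) = 0.0225.
z = (0.4255 − 0.39)/0.0225 = 0.0355/0.0225 = 1.58.

z = 1.58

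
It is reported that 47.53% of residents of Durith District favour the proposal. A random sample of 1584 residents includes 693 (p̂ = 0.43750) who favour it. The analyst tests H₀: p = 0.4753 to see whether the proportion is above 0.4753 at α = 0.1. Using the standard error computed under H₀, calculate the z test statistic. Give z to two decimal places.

p̂ = 693/1584 = 0.43750.
SE = √(p₀(1−p₀)/n) = √(0.24939/1584) = 0.01255.
z = (0.43750 − 0.4753)/0.01255 = -0.03780/0.01255 = -3.01.
p-value = P(Z > -3.013) ≈ 0.9987. With α = 0.1, fail to reject H₀.

z = -3.01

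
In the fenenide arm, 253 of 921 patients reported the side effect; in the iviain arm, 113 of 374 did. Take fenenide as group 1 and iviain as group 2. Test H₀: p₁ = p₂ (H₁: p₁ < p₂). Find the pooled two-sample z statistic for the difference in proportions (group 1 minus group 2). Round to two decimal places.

z = -0.99

p̂₁ = 253/921 = 0.2747, p̂₂ = 113/374 = 0.3021.
Pooled p̂ = (253+113)/(921+374) = 366/1295 = 0.2826.
SE = √(0.202748 × 0.00375957) = 0.0276.
z = (0.2747 − 0.3021)/0.0276 = -0.0274/0.0276 = -0.99.
p-value = P(Z < -0.994) ≈ 0.1602.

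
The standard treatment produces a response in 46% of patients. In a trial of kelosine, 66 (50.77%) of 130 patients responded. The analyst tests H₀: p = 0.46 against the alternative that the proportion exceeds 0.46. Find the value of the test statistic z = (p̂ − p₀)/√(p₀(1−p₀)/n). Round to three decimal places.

p̂ = 66/130 ≈ 0.50769.
Standard error under H₀: √(0.46×0.54/130) = 0.04371.
z = (0.50769 − 0.46)/0.04371 = 0.04769/0.04371 = 1.091.
p-value = P(Z > 1.091) ≈ 0.1376.

z = 1.091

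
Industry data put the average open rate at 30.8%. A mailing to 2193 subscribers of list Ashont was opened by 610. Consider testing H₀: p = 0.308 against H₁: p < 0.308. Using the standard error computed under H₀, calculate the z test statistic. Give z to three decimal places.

z = -3.027

p̂ = 610/2193 = 0.278158.
Under H₀, SE = √(0.308·0.692/2193) = √(9.71892e-05) = 0.009858.
z = (0.278158 − 0.308)/0.009858 = -0.029842/0.009858 = -3.027.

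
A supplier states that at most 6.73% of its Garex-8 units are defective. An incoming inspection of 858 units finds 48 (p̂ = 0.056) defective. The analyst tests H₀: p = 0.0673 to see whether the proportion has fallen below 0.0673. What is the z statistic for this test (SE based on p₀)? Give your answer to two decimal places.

z = -1.33

p̂ = 48/858 ≈ 0.0559.
SE = √(p₀(1−p₀)/n) = √(0.062771/858) = 0.0086.
z = (0.0559 − 0.0673)/0.0086 = -0.0114/0.0086 = -1.33.
p-value = P(Z < -1.328) ≈ 0.0921.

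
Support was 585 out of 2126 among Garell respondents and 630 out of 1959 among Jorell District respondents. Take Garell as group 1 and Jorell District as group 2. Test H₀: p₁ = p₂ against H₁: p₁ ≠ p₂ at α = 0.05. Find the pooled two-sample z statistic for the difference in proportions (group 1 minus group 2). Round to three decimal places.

z = -3.243

p̂₁ = 585/2126 = 0.275165, p̂₂ = 630/1959 = 0.321593.
Pooled p̂ = (585+630)/(2126+1959) = 1215/4085 = 0.297430.
SE = √(0.208965 × 0.000980831) = 0.014316.
z = (0.275165 − 0.321593)/0.014316 = -0.046428/0.014316 = -3.243.
Two-sided p-value ≈ 2·Φ(−3.243) = 0.0012. With α = 0.05, reject H₀.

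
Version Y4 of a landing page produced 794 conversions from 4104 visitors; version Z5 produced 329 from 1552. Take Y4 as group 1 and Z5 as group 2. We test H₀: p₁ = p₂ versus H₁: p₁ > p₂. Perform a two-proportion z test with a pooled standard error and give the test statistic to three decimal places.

z = -1.558

p̂₁ = 794/4104 = 0.193470, p̂₂ = 329/1552 = 0.211985.
Pooled p̂ = (794+329)/(4104+1552) = 1123/5656 = 0.198550.
SE = √(0.159128 × 0.000887995) = 0.011887.
z = (0.193470 − 0.211985)/0.011887 = -0.018515/0.011887 = -1.558.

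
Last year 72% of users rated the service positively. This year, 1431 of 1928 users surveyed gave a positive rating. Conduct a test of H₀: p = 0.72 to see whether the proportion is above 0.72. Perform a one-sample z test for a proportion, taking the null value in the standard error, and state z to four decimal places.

z = 2.1730

p̂ = 1431/1928 ≈ 0.74221992.
SE = √(p₀(1−p₀)/n) = √(0.2016/1928) = 0.01022567.
z = (0.74221992 − 0.72)/0.01022567 = 0.02221992/0.01022567 = 2.1730.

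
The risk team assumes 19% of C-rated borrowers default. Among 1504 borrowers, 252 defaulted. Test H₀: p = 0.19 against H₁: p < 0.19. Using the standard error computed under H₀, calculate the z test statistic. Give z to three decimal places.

z = -2.219

p̂ = 252/1504 = 0.167553.
Under H₀, SE = √(0.19·0.81/1504) = √(0.000102327) = 0.010116.
z = (0.167553 − 0.19)/0.010116 = -0.022447/0.010116 = -2.219.
p-value = P(Z < -2.219) ≈ 0.0132.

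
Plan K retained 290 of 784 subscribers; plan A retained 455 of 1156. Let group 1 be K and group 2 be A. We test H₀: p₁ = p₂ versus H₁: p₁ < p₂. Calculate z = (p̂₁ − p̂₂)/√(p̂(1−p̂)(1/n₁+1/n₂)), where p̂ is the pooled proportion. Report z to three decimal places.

z = -1.053

p̂₁ = 290/784 = 0.36990, p̂₂ = 455/1156 = 0.39360.
Pooled p̂ = (290+455)/(784+1156) = 745/1940 = 0.38402.
SE = √(p̂(1−p̂)(1/n₁+1/n₂)) = √(0.38402·0.61598·0.00214056) = √(0.000506347) = 0.02250.
z = (0.36990 − 0.39360)/0.02250 = -0.02370/0.02250 = -1.053.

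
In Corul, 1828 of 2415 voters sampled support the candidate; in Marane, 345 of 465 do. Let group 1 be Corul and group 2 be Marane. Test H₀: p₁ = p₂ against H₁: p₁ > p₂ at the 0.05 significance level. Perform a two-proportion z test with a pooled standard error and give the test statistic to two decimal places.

z = 0.69

p̂₁ = 1828/2415 ≈ 0.7569, p̂₂ = 345/465 ≈ 0.7419.
Pooled p̂ = (1828+345)/(2415+465) = 2173/2880 = 0.7545.
SE = √(p̂(1−p̂)(1/n₁+1/n₂)) = √(0.7545·0.2455·0.00256462) = √(0.000475025) = 0.0218.
z = (0.7569 − 0.7419)/0.0218 = 0.0150/0.0218 = 0.69.
p-value = P(Z > 0.688) ≈ 0.2456; since p > α = 0.05, fail to reject H₀.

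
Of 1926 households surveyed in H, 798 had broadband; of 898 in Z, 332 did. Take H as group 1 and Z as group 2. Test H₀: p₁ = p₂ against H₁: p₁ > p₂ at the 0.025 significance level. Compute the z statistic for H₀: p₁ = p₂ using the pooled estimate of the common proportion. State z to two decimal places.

z = 2.25

p̂₁ = 798/1926 = 0.4143, p̂₂ = 332/898 = 0.3697.
Pooled p̂ = (798+332)/(1926+898) = 1130/2824 = 0.4001.
SE = √(0.240028 × 0.0016328) = 0.0198.
z = (0.4143 − 0.3697)/0.0198 = 0.0446/0.0198 = 2.25.
p-value = P(Z > 2.254) ≈ 0.0121; since p < α = 0.025, reject H₀.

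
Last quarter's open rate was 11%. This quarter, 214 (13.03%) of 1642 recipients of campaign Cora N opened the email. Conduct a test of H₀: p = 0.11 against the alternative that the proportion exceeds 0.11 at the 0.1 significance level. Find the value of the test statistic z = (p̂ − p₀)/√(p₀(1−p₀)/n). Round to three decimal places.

z = 2.633

p̂ = 214/1642 ≈ 0.13033.
SE = √(p₀(1−p₀)/n) = √(0.0979/1642) = 0.00772.
z = (0.13033 − 0.11)/0.00772 = 0.02033/0.00772 = 2.633.
p-value = P(Z > 2.633) ≈ 0.0042, so at α = 0.1 we reject H₀.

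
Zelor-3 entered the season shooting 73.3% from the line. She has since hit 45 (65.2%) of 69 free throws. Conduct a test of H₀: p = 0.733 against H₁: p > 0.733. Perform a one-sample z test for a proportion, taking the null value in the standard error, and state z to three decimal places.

z = -1.518

p̂ = 45/69 = 0.65217.
Standard error under H₀: √(0.733×0.267/69) = 0.05326.
z = (0.65217 − 0.733)/0.05326 = -0.08083/0.05326 = -1.518.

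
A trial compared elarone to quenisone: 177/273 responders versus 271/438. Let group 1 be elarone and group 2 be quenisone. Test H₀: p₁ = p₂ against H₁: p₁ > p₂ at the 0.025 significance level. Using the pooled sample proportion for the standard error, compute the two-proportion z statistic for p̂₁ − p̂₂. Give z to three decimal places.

z = 0.796

p̂₁ = 177/273 ≈ 0.64835, p̂₂ = 271/438 ≈ 0.61872.
Pooled p̂ = (177+271)/(273+438) = 448/711 = 0.63010.
SE = √(0.233074 × 0.00594611) = 0.03723.
z = (0.64835 − 0.61872)/0.03723 = 0.02963/0.03723 = 0.796.
p-value = P(Z > 0.796) ≈ 0.2130; since p > α = 0.025, fail to reject H₀.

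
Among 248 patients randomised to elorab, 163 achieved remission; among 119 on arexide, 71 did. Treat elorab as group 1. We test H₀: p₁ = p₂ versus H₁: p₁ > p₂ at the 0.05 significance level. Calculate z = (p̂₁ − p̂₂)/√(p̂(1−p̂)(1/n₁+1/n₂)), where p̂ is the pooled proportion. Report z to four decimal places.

p̂₁ = 163/248 = 0.6572581, p̂₂ = 71/119 = 0.5966387.
Pooled p̂ = (163+71)/(248+119) = 234/367 = 0.6376022.
SE = √(0.231066 × 0.0124356) = 0.0536045.
z = (0.6572581 − 0.5966387)/0.0536045 = 0.0606194/0.0536045 = 1.1309.
p-value = P(Z > 1.131) ≈ 0.1291; since p > α = 0.05, fail to reject H₀.

z = 1.1309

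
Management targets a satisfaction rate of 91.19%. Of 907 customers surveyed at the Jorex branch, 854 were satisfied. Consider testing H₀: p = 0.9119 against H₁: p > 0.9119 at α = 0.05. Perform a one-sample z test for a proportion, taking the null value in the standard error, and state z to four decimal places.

p̂ = 854/907 = 0.9415656.
Standard error under H₀: √(0.9119×0.0881/907) = 0.0094115.
z = (0.9415656 − 0.9119)/0.0094115 = 0.0296656/0.0094115 = 3.1521.
p-value = P(Z > 3.152) ≈ 0.0008. With α = 0.05, reject H₀.

z = 3.1521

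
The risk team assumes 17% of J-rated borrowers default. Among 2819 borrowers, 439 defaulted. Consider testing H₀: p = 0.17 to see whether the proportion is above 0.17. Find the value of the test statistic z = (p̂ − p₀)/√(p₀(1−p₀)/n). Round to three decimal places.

p̂ = 439/2819 ≈ 0.155729.
Standard error under H₀: √(0.17×0.83/2819) = 0.007075.
z = (0.155729 − 0.17)/0.007075 = -0.014271/0.007075 = -2.017.

z = -2.017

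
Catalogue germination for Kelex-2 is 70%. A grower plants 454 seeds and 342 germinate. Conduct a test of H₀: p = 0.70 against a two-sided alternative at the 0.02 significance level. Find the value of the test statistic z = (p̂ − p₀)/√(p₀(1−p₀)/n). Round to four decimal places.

p̂ = 342/454 ≈ 0.753304.
Under H₀, SE = √(0.7·0.3/454) = √(0.000462555) = 0.021507.
z = (0.753304 − 0.7)/0.021507 = 0.053304/0.021507 = 2.4784.
p-value = 2·P(Z > 2.478) ≈ 0.0132. With α = 0.02, reject H₀.

z = 2.4784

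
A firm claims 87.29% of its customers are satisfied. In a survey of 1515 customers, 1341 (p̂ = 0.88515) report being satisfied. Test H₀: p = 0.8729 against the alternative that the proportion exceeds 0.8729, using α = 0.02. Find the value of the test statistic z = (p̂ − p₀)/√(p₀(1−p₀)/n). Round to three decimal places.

p̂ = 1341/1515 = 0.88515.
Under H₀, SE = √(0.8729·0.1271/1515) = √(7.32314e-05) = 0.00856.
z = (0.88515 − 0.8729)/0.00856 = 0.01225/0.00856 = 1.431.
p-value = P(Z > 1.431) ≈ 0.0762, so at α = 0.02 we fail to reject H₀.

z = 1.431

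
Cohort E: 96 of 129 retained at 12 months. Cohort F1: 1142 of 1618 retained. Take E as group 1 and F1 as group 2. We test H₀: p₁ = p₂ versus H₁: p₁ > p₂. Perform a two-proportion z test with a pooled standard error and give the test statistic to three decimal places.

p̂₁ = 96/129 = 0.74419, p̂₂ = 1142/1618 = 0.70581.
Pooled p̂ = (96+1142)/(129+1618) = 1238/1747 = 0.70864.
SE = √(p̂(1−p̂)(1/n₁+1/n₂)) = √(0.70864·0.29136·0.00836998) = √(0.00172813) = 0.04157.
z = (0.74419 − 0.70581)/0.04157 = 0.03838/0.04157 = 0.923.
p-value = P(Z > 0.923) ≈ 0.1780.

z = 0.923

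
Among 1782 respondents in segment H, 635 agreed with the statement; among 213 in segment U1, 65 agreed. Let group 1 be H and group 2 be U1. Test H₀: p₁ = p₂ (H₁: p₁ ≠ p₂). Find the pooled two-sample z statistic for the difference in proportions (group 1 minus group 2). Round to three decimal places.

z = 1.479

p̂₁ = 635/1782 = 0.35634, p̂₂ = 65/213 = 0.30516.
Pooled p̂ = (635+65)/(1782+213) = 700/1995 = 0.35088.
SE = √(p̂(1−p̂)(1/n₁+1/n₂)) = √(0.35088·0.64912·0.005256) = √(0.00119712) = 0.03460.
z = (0.35634 − 0.30516)/0.03460 = 0.05118/0.03460 = 1.479.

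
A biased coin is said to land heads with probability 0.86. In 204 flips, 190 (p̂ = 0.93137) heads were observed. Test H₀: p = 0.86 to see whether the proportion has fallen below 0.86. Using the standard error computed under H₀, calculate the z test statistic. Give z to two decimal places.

z = 2.94

p̂ = 190/204 = 0.9314.
SE = √(p₀(1−p₀)/n) = √(0.1204/204) = 0.0243.
z = (0.9314 − 0.86)/0.0243 = 0.0714/0.0243 = 2.94.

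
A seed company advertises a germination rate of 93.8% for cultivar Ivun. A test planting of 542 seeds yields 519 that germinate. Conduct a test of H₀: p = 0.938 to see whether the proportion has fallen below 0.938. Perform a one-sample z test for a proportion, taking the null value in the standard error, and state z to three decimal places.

z = 1.889

p̂ = 519/542 ≈ 0.957565.
Under H₀, SE = √(0.938·0.062/542) = √(0.000107299) = 0.010359.
z = (0.957565 − 0.938)/0.010359 = 0.019565/0.010359 = 1.889.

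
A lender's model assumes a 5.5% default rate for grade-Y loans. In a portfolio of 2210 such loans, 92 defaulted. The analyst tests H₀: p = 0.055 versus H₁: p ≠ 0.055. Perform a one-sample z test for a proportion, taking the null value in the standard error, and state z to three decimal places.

z = -2.757

p̂ = 92/2210 ≈ 0.04163.
Under H₀, SE = √(0.055·0.945/2210) = √(2.35181e-05) = 0.00485.
z = (0.04163 − 0.055)/0.00485 = -0.01337/0.00485 = -2.757.
Two-sided p-value ≈ 2·Φ(−2.757) = 0.0058.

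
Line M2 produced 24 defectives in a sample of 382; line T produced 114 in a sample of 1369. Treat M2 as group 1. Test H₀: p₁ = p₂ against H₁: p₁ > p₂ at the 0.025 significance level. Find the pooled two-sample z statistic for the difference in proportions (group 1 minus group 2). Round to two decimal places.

p̂₁ = 24/382 ≈ 0.0628, p̂₂ = 114/1369 ≈ 0.0833.
Pooled p̂ = (24+114)/(382+1369) = 138/1751 = 0.0788.
SE = √(0.0726008 × 0.00334826) = 0.0156.
z = (0.0628 − 0.0833)/0.0156 = -0.0205/0.0156 = -1.31.
p-value = P(Z > -1.311) ≈ 0.9051, so at α = 0.025 we fail to reject H₀.

z = -1.31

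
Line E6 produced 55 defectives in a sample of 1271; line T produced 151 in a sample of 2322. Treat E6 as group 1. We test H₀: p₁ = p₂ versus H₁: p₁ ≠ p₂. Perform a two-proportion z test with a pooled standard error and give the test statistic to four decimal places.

z = -2.6822

p̂₁ = 55/1271 = 0.0432730, p̂₂ = 151/2322 = 0.0650301.
Pooled p̂ = (55+151)/(1271+2322) = 206/3593 = 0.0573337.
SE = √(0.0540466 × 0.00121745) = 0.0081116.
z = (0.0432730 − 0.0650301)/0.0081116 = -0.0217571/0.0081116 = -2.6822.
p-value = 2·P(Z > 2.682) ≈ 0.0073.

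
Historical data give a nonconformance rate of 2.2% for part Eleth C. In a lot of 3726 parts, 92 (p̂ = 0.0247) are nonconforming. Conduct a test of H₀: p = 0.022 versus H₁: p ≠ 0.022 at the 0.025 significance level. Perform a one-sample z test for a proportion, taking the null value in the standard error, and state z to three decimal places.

p̂ = 92/3726 = 0.024691.
Under H₀, SE = √(0.022·0.978/3726) = √(5.77456e-06) = 0.002403.
z = (0.024691 − 0.022)/0.002403 = 0.002691/0.002403 = 1.120.
Two-sided p-value ≈ 2·Φ(−1.120) = 0.2627; since p > α = 0.025, fail to reject H₀.

z = 1.120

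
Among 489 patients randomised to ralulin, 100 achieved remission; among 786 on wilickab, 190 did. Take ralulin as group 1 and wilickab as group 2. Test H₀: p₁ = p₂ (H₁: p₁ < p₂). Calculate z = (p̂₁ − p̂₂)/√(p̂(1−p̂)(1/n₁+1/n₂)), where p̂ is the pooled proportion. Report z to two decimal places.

z = -1.54

p̂₁ = 100/489 ≈ 0.2045, p̂₂ = 190/786 ≈ 0.2417.
Pooled p̂ = (100+190)/(489+786) = 290/1275 = 0.2275.
SE = √(0.175717 × 0.00331725) = 0.0241.
z = (0.2045 − 0.2417)/0.0241 = -0.0372/0.0241 = -1.54.
p-value = P(Z < -1.542) ≈ 0.0615.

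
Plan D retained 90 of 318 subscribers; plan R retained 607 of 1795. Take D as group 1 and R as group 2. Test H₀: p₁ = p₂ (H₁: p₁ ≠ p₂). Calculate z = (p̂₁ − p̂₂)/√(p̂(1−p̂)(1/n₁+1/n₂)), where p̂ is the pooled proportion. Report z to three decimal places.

p̂₁ = 90/318 ≈ 0.283019, p̂₂ = 607/1795 ≈ 0.338162.
Pooled p̂ = (90+607)/(318+1795) = 697/2113 = 0.329863.
SE = √(0.221053 × 0.00370176) = 0.028606.
z = (0.283019 − 0.338162)/0.028606 = -0.055143/0.028606 = -1.928.
Two-sided p-value ≈ 2·Φ(−1.928) = 0.0539.

z = -1.928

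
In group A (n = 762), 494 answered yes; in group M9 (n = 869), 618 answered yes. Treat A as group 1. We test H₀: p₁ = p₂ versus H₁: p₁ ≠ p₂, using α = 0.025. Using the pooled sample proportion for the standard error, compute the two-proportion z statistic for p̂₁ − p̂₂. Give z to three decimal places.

z = -2.720

p̂₁ = 494/762 ≈ 0.648294, p̂₂ = 618/869 ≈ 0.711162.
Pooled p̂ = (494+618)/(762+869) = 1112/1631 = 0.681790.
SE = √(0.216952 × 0.00246308) = 0.023116.
z = (0.648294 − 0.711162)/0.023116 = -0.062868/0.023116 = -2.720.
Two-sided p-value ≈ 2·Φ(−2.720) = 0.0065. With α = 0.025, reject H₀.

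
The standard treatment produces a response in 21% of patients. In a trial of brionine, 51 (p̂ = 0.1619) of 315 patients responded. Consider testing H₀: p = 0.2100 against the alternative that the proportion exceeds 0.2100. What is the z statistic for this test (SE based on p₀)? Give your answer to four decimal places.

z = -2.0957

p̂ = 51/315 ≈ 0.161905.
Under H₀, SE = √(0.21·0.79/315) = √(0.000526667) = 0.022949.
z = (0.161905 − 0.21)/0.022949 = -0.048095/0.022949 = -2.0957.
p-value = P(Z > -2.096) ≈ 0.9819.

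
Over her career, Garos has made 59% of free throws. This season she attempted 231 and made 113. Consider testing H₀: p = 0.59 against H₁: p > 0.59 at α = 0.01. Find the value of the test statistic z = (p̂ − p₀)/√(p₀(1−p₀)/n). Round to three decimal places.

z = -3.116

p̂ = 113/231 = 0.48918.
SE = √(p₀(1−p₀)/n) = √(0.2419/231) = 0.03236.
z = (0.48918 − 0.59)/0.03236 = -0.10082/0.03236 = -3.116.
p-value = P(Z > -3.116) ≈ 0.9991. With α = 0.01, fail to reject H₀.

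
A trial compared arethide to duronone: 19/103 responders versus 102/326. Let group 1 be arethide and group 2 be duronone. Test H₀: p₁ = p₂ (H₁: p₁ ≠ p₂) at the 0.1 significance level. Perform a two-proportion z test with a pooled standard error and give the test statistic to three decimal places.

z = -2.525

p̂₁ = 19/103 = 0.18447, p̂₂ = 102/326 = 0.31288.
Pooled p̂ = (19+102)/(103+326) = 121/429 = 0.28205.
SE = √(p̂(1−p̂)(1/n₁+1/n₂)) = √(0.28205·0.71795·0.0127762) = √(0.00258716) = 0.05086.
z = (0.18447 − 0.31288)/0.05086 = -0.12841/0.05086 = -2.525.
Two-sided p-value ≈ 2·Φ(−2.525) = 0.0116, so at α = 0.1 we reject H₀.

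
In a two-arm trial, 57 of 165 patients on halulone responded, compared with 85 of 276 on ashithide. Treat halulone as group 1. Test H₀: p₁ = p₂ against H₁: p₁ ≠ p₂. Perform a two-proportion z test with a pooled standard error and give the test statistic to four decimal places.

p̂₁ = 57/165 = 0.345455, p̂₂ = 85/276 = 0.307971.
Pooled p̂ = (57+85)/(165+276) = 142/441 = 0.321995.
SE = √(p̂(1−p̂)(1/n₁+1/n₂)) = √(0.321995·0.678005·0.00968379) = √(0.00211411) = 0.045979.
z = (0.345455 − 0.307971)/0.045979 = 0.037484/0.045979 = 0.8152.

z = 0.8152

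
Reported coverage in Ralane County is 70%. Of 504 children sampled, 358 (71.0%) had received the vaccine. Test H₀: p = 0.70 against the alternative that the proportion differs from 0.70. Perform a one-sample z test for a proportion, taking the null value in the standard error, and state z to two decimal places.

z = 0.51

p̂ = 358/504 ≈ 0.71032.
Standard error under H₀: √(0.7×0.3/504) = 0.02041.
z = (0.71032 − 0.7)/0.02041 = 0.01032/0.02041 = 0.51.
p-value = 2·P(Z > 0.505) ≈ 0.6132.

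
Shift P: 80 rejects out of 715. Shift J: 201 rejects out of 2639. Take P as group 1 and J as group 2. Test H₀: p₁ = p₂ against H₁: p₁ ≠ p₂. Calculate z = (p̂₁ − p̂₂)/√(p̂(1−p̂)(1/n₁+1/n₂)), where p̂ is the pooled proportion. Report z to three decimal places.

p̂₁ = 80/715 = 0.11189, p̂₂ = 201/2639 = 0.07617.
Pooled p̂ = (80+201)/(715+2639) = 281/3354 = 0.08378.
SE = √(0.0767614 × 0.00177753) = 0.01168.
z = (0.11189 − 0.07617)/0.01168 = 0.03572/0.01168 = 3.058.
Two-sided p-value ≈ 2·Φ(−3.058) = 0.0022.

z = 3.058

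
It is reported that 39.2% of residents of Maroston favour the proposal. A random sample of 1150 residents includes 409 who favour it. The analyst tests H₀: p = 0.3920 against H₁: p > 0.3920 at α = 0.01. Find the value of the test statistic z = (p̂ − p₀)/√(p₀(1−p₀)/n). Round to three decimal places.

p̂ = 409/1150 = 0.355652.
Under H₀, SE = √(0.392·0.608/1150) = √(0.000207249) = 0.014396.
z = (0.355652 − 0.392)/0.014396 = -0.036348/0.014396 = -2.525.
p-value = P(Z > -2.525) ≈ 0.9942; since p > α = 0.01, fail to reject H₀.

z = -2.525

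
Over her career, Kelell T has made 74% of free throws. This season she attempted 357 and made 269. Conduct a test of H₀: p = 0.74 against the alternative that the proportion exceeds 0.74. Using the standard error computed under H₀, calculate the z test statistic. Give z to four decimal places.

z = 0.5816

p̂ = 269/357 ≈ 0.753501.
Under H₀, SE = √(0.74·0.26/357) = √(0.000538936) = 0.023215.
z = (0.753501 − 0.74)/0.023215 = 0.013501/0.023215 = 0.5816.
p-value = P(Z > 0.582) ≈ 0.2804.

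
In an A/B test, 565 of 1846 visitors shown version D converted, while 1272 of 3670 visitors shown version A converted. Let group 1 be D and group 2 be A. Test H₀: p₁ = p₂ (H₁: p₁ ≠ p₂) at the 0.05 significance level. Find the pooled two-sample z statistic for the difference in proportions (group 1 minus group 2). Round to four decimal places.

p̂₁ = 565/1846 ≈ 0.306067, p̂₂ = 1272/3670 ≈ 0.346594.
Pooled p̂ = (565+1272)/(1846+3670) = 1837/5516 = 0.333031.
SE = √(0.222121 × 0.000814191) = 0.013448.
z = (0.306067 − 0.346594)/0.013448 = -0.040527/0.013448 = -3.0136.
p-value = 2·P(Z > 3.014) ≈ 0.0026; since p < α = 0.05, reject H₀.

z = -3.0136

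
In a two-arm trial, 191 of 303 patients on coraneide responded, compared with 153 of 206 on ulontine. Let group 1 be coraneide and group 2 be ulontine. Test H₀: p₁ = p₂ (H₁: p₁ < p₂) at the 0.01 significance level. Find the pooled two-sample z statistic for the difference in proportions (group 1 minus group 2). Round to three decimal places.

z = -2.658

p̂₁ = 191/303 = 0.63036, p̂₂ = 153/206 = 0.74272.
Pooled p̂ = (191+153)/(303+206) = 344/509 = 0.67583.
SE = √(p̂(1−p̂)(1/n₁+1/n₂)) = √(0.67583·0.32417·0.0081547) = √(0.00178655) = 0.04227.
z = (0.63036 − 0.74272)/0.04227 = -0.11236/0.04227 = -2.658.
p-value = P(Z < -2.658) ≈ 0.0039, so at α = 0.01 we reject H₀.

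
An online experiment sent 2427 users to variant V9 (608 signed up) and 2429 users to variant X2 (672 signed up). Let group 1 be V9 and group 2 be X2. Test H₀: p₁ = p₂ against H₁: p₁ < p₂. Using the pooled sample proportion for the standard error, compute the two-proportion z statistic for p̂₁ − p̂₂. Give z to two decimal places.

z = -2.07

p̂₁ = 608/2427 = 0.25052, p̂₂ = 672/2429 = 0.27666.
Pooled p̂ = (608+672)/(2427+2429) = 1280/4856 = 0.26359.
SE = √(0.194111 × 0.000823723) = 0.01264.
z = (0.25052 − 0.27666)/0.01264 = -0.02614/0.01264 = -2.07.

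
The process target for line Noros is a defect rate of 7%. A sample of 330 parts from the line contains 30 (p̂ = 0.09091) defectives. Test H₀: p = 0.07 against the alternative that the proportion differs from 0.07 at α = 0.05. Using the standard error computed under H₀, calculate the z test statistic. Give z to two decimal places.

p̂ = 30/330 ≈ 0.0909.
Under H₀, SE = √(0.07·0.93/330) = √(0.000197273) = 0.0140.
z = (0.0909 − 0.07)/0.0140 = 0.0209/0.0140 = 1.49.
p-value = 2·P(Z > 1.489) ≈ 0.1366; since p > α = 0.05, fail to reject H₀.

z = 1.49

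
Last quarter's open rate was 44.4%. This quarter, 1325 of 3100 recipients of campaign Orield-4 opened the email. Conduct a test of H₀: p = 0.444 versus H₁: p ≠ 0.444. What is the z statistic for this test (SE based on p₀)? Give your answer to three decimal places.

z = -1.858

p̂ = 1325/3100 ≈ 0.427419.
Standard error under H₀: √(0.444×0.556/3100) = 0.008924.
z = (0.427419 − 0.444)/0.008924 = -0.016581/0.008924 = -1.858.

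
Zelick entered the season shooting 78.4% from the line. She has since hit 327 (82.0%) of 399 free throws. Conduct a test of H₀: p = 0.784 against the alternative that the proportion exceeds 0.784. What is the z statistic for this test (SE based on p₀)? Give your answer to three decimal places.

p̂ = 327/399 = 0.81955.
SE = √(p₀(1−p₀)/n) = √(0.16934/399) = 0.02060.
z = (0.81955 − 0.784)/0.02060 = 0.03555/0.02060 = 1.726.
p-value = P(Z > 1.726) ≈ 0.0422.

z = 1.726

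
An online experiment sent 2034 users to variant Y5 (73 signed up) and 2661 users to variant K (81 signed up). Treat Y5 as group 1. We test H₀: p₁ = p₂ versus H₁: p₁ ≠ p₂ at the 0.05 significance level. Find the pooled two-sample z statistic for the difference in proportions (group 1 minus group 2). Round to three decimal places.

p̂₁ = 73/2034 = 0.035890, p̂₂ = 81/2661 = 0.030440.
Pooled p̂ = (73+81)/(2034+2661) = 154/4695 = 0.032801.
SE = √(0.031725 × 0.000867441) = 0.005246.
z = (0.035890 − 0.030440)/0.005246 = 0.005450/0.005246 = 1.039.
p-value = 2·P(Z > 1.039) ≈ 0.2988, so at α = 0.05 we fail to reject H₀.

z = 1.039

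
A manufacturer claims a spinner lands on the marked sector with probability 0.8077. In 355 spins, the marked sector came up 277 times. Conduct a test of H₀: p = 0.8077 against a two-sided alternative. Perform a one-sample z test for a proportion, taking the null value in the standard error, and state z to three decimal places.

z = -1.311

p̂ = 277/355 ≈ 0.78028.
Standard error under H₀: √(0.8077×0.1923/355) = 0.02092.
z = (0.78028 − 0.8077)/0.02092 = -0.02742/0.02092 = -1.311.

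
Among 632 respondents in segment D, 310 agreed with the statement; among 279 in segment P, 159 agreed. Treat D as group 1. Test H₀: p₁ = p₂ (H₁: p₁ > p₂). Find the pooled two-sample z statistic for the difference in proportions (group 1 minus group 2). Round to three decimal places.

z = -2.210

p̂₁ = 310/632 = 0.49051, p̂₂ = 159/279 = 0.56989.
Pooled p̂ = (310+159)/(632+279) = 469/911 = 0.51482.
SE = √(0.24978 × 0.00516651) = 0.03592.
z = (0.49051 − 0.56989)/0.03592 = -0.07938/0.03592 = -2.210.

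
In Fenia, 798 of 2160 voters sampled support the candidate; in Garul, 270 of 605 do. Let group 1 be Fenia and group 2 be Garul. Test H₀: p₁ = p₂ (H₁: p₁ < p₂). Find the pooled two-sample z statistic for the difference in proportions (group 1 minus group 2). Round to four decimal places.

p̂₁ = 798/2160 = 0.369444, p̂₂ = 270/605 = 0.446281.
Pooled p̂ = (798+270)/(2160+605) = 1068/2765 = 0.386257.
SE = √(p̂(1−p̂)(1/n₁+1/n₂)) = √(0.386257·0.613743·0.00211586) = √(0.00050159) = 0.022396.
z = (0.369444 − 0.446281)/0.022396 = -0.076837/0.022396 = -3.4308.

z = -3.4308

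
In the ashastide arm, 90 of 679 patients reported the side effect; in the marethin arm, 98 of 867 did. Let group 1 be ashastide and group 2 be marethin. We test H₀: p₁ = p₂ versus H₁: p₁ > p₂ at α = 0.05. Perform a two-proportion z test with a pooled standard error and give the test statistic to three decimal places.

p̂₁ = 90/679 ≈ 0.13255, p̂₂ = 98/867 ≈ 0.11303.
Pooled p̂ = (90+98)/(679+867) = 188/1546 = 0.12160.
SE = √(p̂(1−p̂)(1/n₁+1/n₂)) = √(0.12160·0.87840·0.00262616) = √(0.000280517) = 0.01675.
z = (0.13255 − 0.11303)/0.01675 = 0.01952/0.01675 = 1.165.
p-value = P(Z > 1.165) ≈ 0.1220; since p > α = 0.05, fail to reject H₀.

z = 1.165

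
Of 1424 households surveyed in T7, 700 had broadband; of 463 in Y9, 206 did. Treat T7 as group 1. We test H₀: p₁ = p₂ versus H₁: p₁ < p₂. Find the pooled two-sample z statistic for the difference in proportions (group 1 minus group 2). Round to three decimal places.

z = 1.745

p̂₁ = 700/1424 = 0.49157, p̂₂ = 206/463 = 0.44492.
Pooled p̂ = (700+206)/(1424+463) = 906/1887 = 0.48013.
SE = √(0.249605 × 0.00286207) = 0.02673.
z = (0.49157 − 0.44492)/0.02673 = 0.04665/0.02673 = 1.745.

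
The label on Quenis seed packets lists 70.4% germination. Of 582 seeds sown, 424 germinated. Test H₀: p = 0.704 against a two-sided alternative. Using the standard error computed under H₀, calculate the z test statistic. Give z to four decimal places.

p̂ = 424/582 = 0.728522.
SE = √(p₀(1−p₀)/n) = √(0.20838/582) = 0.018922.
z = (0.728522 − 0.704)/0.018922 = 0.024522/0.018922 = 1.2960.
p-value = 2·P(Z > 1.296) ≈ 0.1950.

z = 1.2960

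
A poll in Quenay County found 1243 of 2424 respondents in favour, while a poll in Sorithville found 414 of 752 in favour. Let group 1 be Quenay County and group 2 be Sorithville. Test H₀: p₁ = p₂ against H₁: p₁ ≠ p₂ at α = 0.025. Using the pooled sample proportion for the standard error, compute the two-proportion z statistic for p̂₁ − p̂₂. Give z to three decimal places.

p̂₁ = 1243/2424 = 0.51279, p̂₂ = 414/752 = 0.55053.
Pooled p̂ = (1243+414)/(2424+752) = 1657/3176 = 0.52173.
SE = √(p̂(1−p̂)(1/n₁+1/n₂)) = √(0.52173·0.47827·0.00174233) = √(0.00043476) = 0.02085.
z = (0.51279 − 0.55053)/0.02085 = -0.03774/0.02085 = -1.810.
Two-sided p-value ≈ 2·Φ(−1.810) = 0.0703. With α = 0.025, fail to reject H₀.

z = -1.810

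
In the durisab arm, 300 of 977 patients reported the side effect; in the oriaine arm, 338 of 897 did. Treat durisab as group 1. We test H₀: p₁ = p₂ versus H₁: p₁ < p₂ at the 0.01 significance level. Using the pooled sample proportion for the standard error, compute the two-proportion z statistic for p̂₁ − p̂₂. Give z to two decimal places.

p̂₁ = 300/977 ≈ 0.3071, p̂₂ = 338/897 ≈ 0.3768.
Pooled p̂ = (300+338)/(977+897) = 638/1874 = 0.3404.
SE = √(p̂(1−p̂)(1/n₁+1/n₂)) = √(0.3404·0.6596·0.00213837) = √(0.000480156) = 0.0219.
z = (0.3071 − 0.3768)/0.0219 = -0.0697/0.0219 = -3.18.
p-value = P(Z < -3.183) ≈ 0.0007, so at α = 0.01 we reject H₀.

z = -3.18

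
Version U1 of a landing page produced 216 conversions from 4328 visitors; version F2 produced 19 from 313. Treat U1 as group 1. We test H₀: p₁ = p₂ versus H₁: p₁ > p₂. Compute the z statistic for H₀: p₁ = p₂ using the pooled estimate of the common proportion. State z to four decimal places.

p̂₁ = 216/4328 ≈ 0.049908, p̂₂ = 19/313 ≈ 0.060703.
Pooled p̂ = (216+19)/(4328+313) = 235/4641 = 0.050636.
SE = √(0.0480717 × 0.00342594) = 0.012833.
z = (0.049908 − 0.060703)/0.012833 = -0.010795/0.012833 = -0.8412.
p-value = P(Z > -0.841) ≈ 0.7999.

z = -0.8412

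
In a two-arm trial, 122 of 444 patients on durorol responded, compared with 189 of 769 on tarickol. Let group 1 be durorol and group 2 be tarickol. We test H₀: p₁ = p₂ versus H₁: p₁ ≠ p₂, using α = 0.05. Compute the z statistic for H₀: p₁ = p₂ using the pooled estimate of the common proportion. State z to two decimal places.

p̂₁ = 122/444 ≈ 0.27477, p̂₂ = 189/769 ≈ 0.24577.
Pooled p̂ = (122+189)/(444+769) = 311/1213 = 0.25639.
SE = √(p̂(1−p̂)(1/n₁+1/n₂)) = √(0.25639·0.74361·0.00355264) = √(0.000677325) = 0.02603.
z = (0.27477 − 0.24577)/0.02603 = 0.02900/0.02603 = 1.11.
p-value = 2·P(Z > 1.114) ≈ 0.2651, so at α = 0.05 we fail to reject H₀.

z = 1.11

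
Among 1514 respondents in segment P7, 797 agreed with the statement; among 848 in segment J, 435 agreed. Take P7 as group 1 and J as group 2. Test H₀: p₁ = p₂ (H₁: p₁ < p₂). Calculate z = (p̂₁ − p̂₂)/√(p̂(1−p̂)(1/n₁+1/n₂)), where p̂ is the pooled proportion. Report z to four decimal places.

p̂₁ = 797/1514 ≈ 0.5264201, p̂₂ = 435/848 ≈ 0.5129717.
Pooled p̂ = (797+435)/(1514+848) = 1232/2362 = 0.5215919.
SE = √(0.249534 × 0.00183975) = 0.0214261.
z = (0.5264201 − 0.5129717)/0.0214261 = 0.0134484/0.0214261 = 0.6277.
p-value = P(Z < 0.628) ≈ 0.7349.

z = 0.6277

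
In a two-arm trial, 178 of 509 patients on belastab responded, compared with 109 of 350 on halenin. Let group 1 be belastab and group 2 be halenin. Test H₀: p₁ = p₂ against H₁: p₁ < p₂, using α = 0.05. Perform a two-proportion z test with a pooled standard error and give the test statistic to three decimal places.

p̂₁ = 178/509 = 0.34971, p̂₂ = 109/350 = 0.31143.
Pooled p̂ = (178+109)/(509+350) = 287/859 = 0.33411.
SE = √(p̂(1−p̂)(1/n₁+1/n₂)) = √(0.33411·0.66589·0.00482178) = √(0.00107275) = 0.03275.
z = (0.34971 − 0.31143)/0.03275 = 0.03828/0.03275 = 1.169.
p-value = P(Z < 1.169) ≈ 0.8787, so at α = 0.05 we fail to reject H₀.

z = 1.169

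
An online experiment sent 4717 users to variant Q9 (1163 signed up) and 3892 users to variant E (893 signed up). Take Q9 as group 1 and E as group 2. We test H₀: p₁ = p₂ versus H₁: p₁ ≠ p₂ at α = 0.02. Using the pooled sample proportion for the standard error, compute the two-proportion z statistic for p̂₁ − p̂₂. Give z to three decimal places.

z = 1.853

p̂₁ = 1163/4717 ≈ 0.246555, p̂₂ = 893/3892 ≈ 0.229445.
Pooled p̂ = (1163+893)/(4717+3892) = 2056/8609 = 0.238820.
SE = √(p̂(1−p̂)(1/n₁+1/n₂)) = √(0.238820·0.761180·0.000468936) = √(8.52456e-05) = 0.009233.
z = (0.246555 − 0.229445)/0.009233 = 0.017110/0.009233 = 1.853.
p-value = 2·P(Z > 1.853) ≈ 0.0639. With α = 0.02, fail to reject H₀.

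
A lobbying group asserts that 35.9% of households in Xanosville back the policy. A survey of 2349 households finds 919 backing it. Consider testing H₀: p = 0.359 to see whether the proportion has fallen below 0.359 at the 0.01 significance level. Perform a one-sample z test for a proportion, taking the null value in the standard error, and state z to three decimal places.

p̂ = 919/2349 = 0.39123.
Under H₀, SE = √(0.359·0.641/2349) = √(9.79647e-05) = 0.00990.
z = (0.39123 − 0.359)/0.00990 = 0.03223/0.00990 = 3.256.
p-value = P(Z < 3.256) ≈ 0.9994. With α = 0.01, fail to reject H₀.

z = 3.256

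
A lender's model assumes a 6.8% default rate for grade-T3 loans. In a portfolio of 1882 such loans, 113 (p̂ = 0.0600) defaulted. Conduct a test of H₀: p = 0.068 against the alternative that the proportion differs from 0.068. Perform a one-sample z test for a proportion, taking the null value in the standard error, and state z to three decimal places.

z = -1.371

p̂ = 113/1882 = 0.060043.
Standard error under H₀: √(0.068×0.932/1882) = 0.005803.
z = (0.060043 − 0.068)/0.005803 = -0.007957/0.005803 = -1.371.
Two-sided p-value ≈ 2·Φ(−1.371) = 0.1703.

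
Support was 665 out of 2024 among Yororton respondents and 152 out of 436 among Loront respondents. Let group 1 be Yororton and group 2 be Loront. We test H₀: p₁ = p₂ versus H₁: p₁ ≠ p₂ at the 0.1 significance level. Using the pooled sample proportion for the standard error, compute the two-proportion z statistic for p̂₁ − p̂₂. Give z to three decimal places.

p̂₁ = 665/2024 = 0.32856, p̂₂ = 152/436 = 0.34862.
Pooled p̂ = (665+152)/(2024+436) = 817/2460 = 0.33211.
SE = √(p̂(1−p̂)(1/n₁+1/n₂)) = √(0.33211·0.66789·0.00278765) = √(0.00061834) = 0.02487.
z = (0.32856 − 0.34862)/0.02487 = -0.02006/0.02487 = -0.807.
Two-sided p-value ≈ 2·Φ(−0.807) = 0.4197; since p > α = 0.1, fail to reject H₀.

z = -0.807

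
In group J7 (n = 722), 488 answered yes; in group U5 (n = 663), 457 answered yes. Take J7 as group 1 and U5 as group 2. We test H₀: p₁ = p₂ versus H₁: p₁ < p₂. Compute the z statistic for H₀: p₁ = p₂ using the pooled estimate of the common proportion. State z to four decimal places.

z = -0.5347

p̂₁ = 488/722 = 0.675900, p̂₂ = 457/663 = 0.689291.
Pooled p̂ = (488+457)/(722+663) = 945/1385 = 0.682310.
SE = √(0.216763 × 0.00289334) = 0.025043.
z = (0.675900 − 0.689291)/0.025043 = -0.013391/0.025043 = -0.5347.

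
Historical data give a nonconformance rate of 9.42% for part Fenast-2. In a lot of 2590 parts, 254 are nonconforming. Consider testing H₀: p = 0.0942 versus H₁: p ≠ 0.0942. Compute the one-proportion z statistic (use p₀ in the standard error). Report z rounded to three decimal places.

z = 0.674

p̂ = 254/2590 = 0.09807.
SE = √(p₀(1−p₀)/n) = √(0.085326/2590) = 0.00574.
z = (0.09807 − 0.0942)/0.00574 = 0.00387/0.00574 = 0.674.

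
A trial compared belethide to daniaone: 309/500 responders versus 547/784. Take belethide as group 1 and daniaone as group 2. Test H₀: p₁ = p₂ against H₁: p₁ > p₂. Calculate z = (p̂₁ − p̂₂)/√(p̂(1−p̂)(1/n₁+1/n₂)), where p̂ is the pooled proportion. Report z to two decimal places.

p̂₁ = 309/500 ≈ 0.6180, p̂₂ = 547/784 ≈ 0.6977.
Pooled p̂ = (309+547)/(500+784) = 856/1284 = 0.6667.
SE = √(0.222222 × 0.00327551) = 0.0270.
z = (0.6180 − 0.6977)/0.0270 = -0.0797/0.0270 = -2.95.
p-value = P(Z > -2.954) ≈ 0.9984.

z = -2.95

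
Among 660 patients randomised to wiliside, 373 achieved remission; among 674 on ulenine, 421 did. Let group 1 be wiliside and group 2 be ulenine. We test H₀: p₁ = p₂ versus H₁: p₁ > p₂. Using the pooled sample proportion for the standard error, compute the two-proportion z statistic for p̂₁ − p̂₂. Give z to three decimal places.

p̂₁ = 373/660 ≈ 0.56515, p̂₂ = 421/674 ≈ 0.62463.
Pooled p̂ = (373+421)/(660+674) = 794/1334 = 0.59520.
SE = √(0.240937 × 0.00299883) = 0.02688.
z = (0.56515 − 0.62463)/0.02688 = -0.05948/0.02688 = -2.213.

z = -2.213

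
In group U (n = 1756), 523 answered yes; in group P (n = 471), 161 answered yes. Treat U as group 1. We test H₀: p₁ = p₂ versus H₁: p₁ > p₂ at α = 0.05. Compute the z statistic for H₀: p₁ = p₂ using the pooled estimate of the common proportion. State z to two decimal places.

p̂₁ = 523/1756 ≈ 0.2978, p̂₂ = 161/471 ≈ 0.3418.
Pooled p̂ = (523+161)/(1756+471) = 684/2227 = 0.3071.
SE = √(p̂(1−p̂)(1/n₁+1/n₂)) = √(0.3071·0.6929·0.00269262) = √(0.000573002) = 0.0239.
z = (0.2978 − 0.3418)/0.0239 = -0.0440/0.0239 = -1.84.
p-value = P(Z > -1.838) ≈ 0.9669; since p > α = 0.05, fail to reject H₀.

z = -1.84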